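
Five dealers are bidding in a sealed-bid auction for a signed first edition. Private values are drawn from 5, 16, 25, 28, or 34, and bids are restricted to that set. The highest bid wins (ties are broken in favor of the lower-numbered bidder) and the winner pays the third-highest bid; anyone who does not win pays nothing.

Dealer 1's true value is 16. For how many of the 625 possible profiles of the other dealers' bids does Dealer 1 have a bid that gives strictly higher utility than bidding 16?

Others bid (5, 5, 5, 25): truth gives 0; bid 25 gives 11 > 0. Violating.
Others bid (5, 5, 5, 28): truth gives 0; bid 28 gives 11 > 0. Violating.
Others bid (5, 5, 5, 34): truth gives 0; bid 34 gives 11 > 0. Violating.
Others bid (5, 5, 25, 5): truth gives 0; bid 25 gives 11 > 0. Violating.
Others bid (5, 5, 5, 5): truth gives 11; no alternative beats it.
Others bid (5, 5, 5, 16): truth gives 11; no alternative beats it.
(Checking all 625 profiles: 12 have a profitable deviation, 613 do not.)

12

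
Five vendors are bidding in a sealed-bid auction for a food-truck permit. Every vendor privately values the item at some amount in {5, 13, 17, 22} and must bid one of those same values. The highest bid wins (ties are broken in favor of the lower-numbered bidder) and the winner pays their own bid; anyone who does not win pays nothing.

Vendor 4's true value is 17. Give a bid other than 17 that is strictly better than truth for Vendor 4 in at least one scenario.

Suppose Vendor 1 bids 5, Vendor 2 bids 5, Vendor 3 bids 5 and Vendor 5 bids 5.
Bid 17: wins, pays 17, utility 17 - 17 = 0.
Bid 13: wins, pays 13, utility 17 - 13 = 4.
So bidding 13 beats truth here (4 > 0).

13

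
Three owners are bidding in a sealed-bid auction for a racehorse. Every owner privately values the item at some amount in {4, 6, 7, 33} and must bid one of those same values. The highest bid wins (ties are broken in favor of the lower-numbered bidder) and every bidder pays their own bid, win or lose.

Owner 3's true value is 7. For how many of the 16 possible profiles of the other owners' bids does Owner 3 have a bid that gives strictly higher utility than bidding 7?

13

Others bid (4, 4): truth gives 0; bid 6 gives 1 > 0. Violating.
Others bid (4, 7): truth gives -7; bid 4 gives -4 > -7. Violating.
Others bid (4, 33): truth gives -7; bid 4 gives -4 > -7. Violating.
Others bid (6, 7): truth gives -7; bid 4 gives -4 > -7. Violating.
Others bid (4, 6): truth gives 0; no alternative beats it.
Others bid (6, 4): truth gives 0; no alternative beats it.
(Checking all 16 profiles: 13 have a profitable deviation, 3 do not.)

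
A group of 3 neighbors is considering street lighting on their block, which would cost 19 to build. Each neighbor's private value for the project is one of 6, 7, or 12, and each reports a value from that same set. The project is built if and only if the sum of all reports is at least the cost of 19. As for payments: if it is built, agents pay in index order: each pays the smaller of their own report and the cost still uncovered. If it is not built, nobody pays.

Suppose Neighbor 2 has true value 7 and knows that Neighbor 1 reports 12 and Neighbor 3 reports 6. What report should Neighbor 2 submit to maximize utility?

Report 6: project built, pays 6, utility 7 - 6 = 1.
Report 7: project built, pays 7, utility 7 - 7 = 0.
Report 12: project built, pays 7, utility 7 - 7 = 0.
The best choice is 6 with utility 1.

6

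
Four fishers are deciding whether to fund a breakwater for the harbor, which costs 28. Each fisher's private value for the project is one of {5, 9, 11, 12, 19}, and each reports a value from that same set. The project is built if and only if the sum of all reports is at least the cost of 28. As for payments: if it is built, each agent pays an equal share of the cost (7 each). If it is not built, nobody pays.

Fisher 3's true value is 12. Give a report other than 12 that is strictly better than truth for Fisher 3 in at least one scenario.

19

Suppose Fisher 1 reports 5, Fisher 2 reports 5 and Fisher 4 reports 5.
Report 12: project not built, utility 0.
Report 19: project built, pays 7, utility 12 - 7 = 5.
So reporting 19 beats truth here (5 > 0).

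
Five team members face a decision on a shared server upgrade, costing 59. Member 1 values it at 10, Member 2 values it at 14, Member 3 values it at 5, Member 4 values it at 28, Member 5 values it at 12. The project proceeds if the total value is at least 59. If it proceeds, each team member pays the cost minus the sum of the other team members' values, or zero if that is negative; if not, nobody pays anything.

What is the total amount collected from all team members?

24

Total value 69 ≥ cost 59, so it is built.
Member 1: others sum to 59; max(0, 59 - 59) = 0.
Member 2: others sum to 55; max(0, 59 - 55) = 4.
Member 3: others sum to 64; max(0, 59 - 64) = 0.
Member 4: others sum to 41; max(0, 59 - 41) = 18.
Member 5: others sum to 57; max(0, 59 - 57) = 2.
Total collected = 0 + 4 + 0 + 18 + 2 = 24.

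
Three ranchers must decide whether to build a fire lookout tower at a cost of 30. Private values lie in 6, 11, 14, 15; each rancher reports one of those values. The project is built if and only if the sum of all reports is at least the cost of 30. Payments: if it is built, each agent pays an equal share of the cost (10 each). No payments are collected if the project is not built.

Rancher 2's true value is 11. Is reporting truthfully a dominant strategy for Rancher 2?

No

Consider the case where Rancher 1 reports 6 and Rancher 3 reports 11.
Truthful report 11: project not built, utility 0.
Report 14 instead: project built, pays 10, utility 11 - 10 = 1.
Since 1 > 0, reporting 14 is strictly better here, so truthful reporting is not dominant.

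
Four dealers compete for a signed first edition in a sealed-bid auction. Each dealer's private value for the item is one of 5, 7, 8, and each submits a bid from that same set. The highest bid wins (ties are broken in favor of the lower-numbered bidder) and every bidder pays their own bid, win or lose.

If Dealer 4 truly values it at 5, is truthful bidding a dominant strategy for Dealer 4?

No

Consider the case where Dealer 1 bids 5, Dealer 2 bids 5 and Dealer 3 bids 5.
Truthful bid 5: loses but pays 5, utility -5.
Bid 7 instead: wins, pays 7, utility 5 - 7 = -2.
Since -2 > -5, bidding 7 is strictly better here, so truthful bidding is not dominant.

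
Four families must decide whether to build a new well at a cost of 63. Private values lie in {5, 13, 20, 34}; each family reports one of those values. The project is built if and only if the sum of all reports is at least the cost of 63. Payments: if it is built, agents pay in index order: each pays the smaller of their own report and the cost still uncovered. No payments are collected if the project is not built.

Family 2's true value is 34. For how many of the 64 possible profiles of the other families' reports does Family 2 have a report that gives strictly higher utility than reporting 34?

Others report (5, 5, 34): truth gives 0; report 20 gives 14 > 0. Violating.
Others report (5, 13, 34): truth gives 0; report 13 gives 21 > 0. Violating.
Others report (5, 20, 20): truth gives 0; report 20 gives 14 > 0. Violating.
Others report (5, 20, 34): truth gives 0; report 5 gives 29 > 0. Violating.
Others report (5, 5, 5): truth gives 0; no alternative beats it.
Others report (5, 5, 13): truth gives 0; no alternative beats it.
(Checking all 64 profiles: 47 have a profitable deviation, 17 do not.)

47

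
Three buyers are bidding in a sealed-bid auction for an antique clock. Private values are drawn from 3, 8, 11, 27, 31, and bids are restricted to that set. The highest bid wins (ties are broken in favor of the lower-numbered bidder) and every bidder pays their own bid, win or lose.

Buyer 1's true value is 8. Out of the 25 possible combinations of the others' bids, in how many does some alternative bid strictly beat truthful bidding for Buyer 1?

22

Others bid (3, 3): truth gives 0; bid 3 gives 5 > 0. Violating.
Others bid (3, 11): truth gives -8; bid 3 gives -3 > -8. Violating.
Others bid (3, 27): truth gives -8; bid 3 gives -3 > -8. Violating.
Others bid (3, 31): truth gives -8; bid 3 gives -3 > -8. Violating.
Others bid (3, 8): truth gives 0; no alternative beats it.
Others bid (8, 3): truth gives 0; no alternative beats it.
(Checking all 25 profiles: 22 have a profitable deviation, 3 do not.)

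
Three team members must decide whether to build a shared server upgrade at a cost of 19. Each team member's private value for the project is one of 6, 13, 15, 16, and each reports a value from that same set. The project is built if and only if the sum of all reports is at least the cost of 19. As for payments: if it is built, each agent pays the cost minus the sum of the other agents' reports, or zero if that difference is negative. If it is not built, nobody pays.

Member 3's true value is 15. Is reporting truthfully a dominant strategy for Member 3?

Check each profile of the others' reports and compare truth against every alternative report.
Others report (6, 13): truth gives 15, best alternative gives 15.
Others report (6, 15): truth gives 15, best alternative gives 15.
Others report (6, 16): truth gives 15, best alternative gives 15.
Others report (13, 6): truth gives 15, best alternative gives 15.
Others report (13, 13): truth gives 15, best alternative gives 15.
Others report (13, 15): truth gives 15, best alternative gives 15.
(Remaining 10 profiles checked similarly; truth is weakly best in each.)
In every case the truthful report is at least as good as any alternative, so it is a dominant strategy.

Yes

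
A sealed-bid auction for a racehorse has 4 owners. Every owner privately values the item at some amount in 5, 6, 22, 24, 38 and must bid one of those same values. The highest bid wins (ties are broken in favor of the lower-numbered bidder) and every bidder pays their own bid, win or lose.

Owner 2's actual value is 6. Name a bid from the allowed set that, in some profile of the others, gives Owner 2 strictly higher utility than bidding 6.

5

Suppose Owner 1 bids 5, Owner 3 bids 5 and Owner 4 bids 22.
Bid 6: loses but pays 6, utility -6.
Bid 5: loses but pays 5, utility -5.
So bidding 5 beats truth here (-5 > -6).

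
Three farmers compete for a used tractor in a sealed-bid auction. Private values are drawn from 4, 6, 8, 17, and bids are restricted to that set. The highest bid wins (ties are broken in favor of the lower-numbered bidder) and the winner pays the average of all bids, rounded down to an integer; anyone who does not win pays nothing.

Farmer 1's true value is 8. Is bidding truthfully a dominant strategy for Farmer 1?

Consider the case where Farmer 2 bids 4 and Farmer 3 bids 4.
Truthful bid 8: wins, pays 5, utility 8 - 5 = 3.
Bid 4 instead: wins, pays 4, utility 8 - 4 = 4.
Since 4 > 3, bidding 4 is strictly better here, so truthful bidding is not dominant.

No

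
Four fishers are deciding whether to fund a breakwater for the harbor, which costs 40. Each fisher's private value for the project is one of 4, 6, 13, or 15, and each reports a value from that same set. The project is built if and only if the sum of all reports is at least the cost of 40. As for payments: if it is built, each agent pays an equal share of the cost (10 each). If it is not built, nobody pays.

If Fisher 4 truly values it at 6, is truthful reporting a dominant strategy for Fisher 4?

Consider the case where Fisher 1 reports 4, Fisher 2 reports 15 and Fisher 3 reports 15.
Truthful report 6: project built, pays 10, utility 6 - 10 = -4.
Report 4 instead: project not built, utility 0.
Since 0 > -4, reporting 4 is strictly better here, so truthful reporting is not dominant.

No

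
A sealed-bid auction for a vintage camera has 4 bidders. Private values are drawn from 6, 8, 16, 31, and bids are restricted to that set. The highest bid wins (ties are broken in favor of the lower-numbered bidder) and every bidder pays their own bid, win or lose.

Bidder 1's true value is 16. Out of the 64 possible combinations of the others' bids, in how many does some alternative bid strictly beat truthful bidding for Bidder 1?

Others bid (6, 6, 6): truth gives 0; bid 6 gives 10 > 0. Violating.
Others bid (6, 6, 8): truth gives 0; bid 8 gives 8 > 0. Violating.
Others bid (6, 6, 31): truth gives -16; bid 6 gives -6 > -16. Violating.
Others bid (6, 8, 6): truth gives 0; bid 8 gives 8 > 0. Violating.
Others bid (6, 6, 16): truth gives 0; no alternative beats it.
Others bid (6, 8, 16): truth gives 0; no alternative beats it.
(Checking all 64 profiles: 45 have a profitable deviation, 19 do not.)

45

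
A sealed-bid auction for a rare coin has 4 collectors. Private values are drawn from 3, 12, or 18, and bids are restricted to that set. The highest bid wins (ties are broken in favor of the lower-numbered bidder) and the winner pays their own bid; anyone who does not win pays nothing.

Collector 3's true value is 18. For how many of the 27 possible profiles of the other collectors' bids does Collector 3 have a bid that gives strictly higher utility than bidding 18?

Others bid (3, 3, 3): truth gives 0; bid 12 gives 6 > 0. Violating.
Others bid (3, 3, 12): truth gives 0; bid 12 gives 6 > 0. Violating.
Others bid (3, 3, 18): truth gives 0; no alternative beats it.
Others bid (3, 12, 3): truth gives 0; no alternative beats it.
(Checking all 27 profiles: 2 have a profitable deviation, 25 do not.)

2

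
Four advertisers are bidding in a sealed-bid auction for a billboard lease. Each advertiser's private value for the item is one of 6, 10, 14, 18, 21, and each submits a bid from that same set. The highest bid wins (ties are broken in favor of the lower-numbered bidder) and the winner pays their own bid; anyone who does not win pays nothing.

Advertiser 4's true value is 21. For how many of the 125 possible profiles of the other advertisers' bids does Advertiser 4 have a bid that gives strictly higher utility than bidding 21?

Others bid (6, 6, 6): truth gives 0; bid 10 gives 11 > 0. Violating.
Others bid (6, 6, 10): truth gives 0; bid 14 gives 7 > 0. Violating.
Others bid (6, 6, 14): truth gives 0; bid 18 gives 3 > 0. Violating.
Others bid (6, 10, 6): truth gives 0; bid 14 gives 7 > 0. Violating.
Others bid (6, 6, 18): truth gives 0; no alternative beats it.
Others bid (6, 6, 21): truth gives 0; no alternative beats it.
(Checking all 125 profiles: 27 have a profitable deviation, 98 do not.)

27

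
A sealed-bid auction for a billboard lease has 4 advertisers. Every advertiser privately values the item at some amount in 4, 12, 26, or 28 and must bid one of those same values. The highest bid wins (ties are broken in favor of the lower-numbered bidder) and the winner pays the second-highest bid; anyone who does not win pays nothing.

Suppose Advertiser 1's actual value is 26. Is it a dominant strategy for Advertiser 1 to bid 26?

Yes

Check each profile of the others' bids and compare truth against every alternative bid.
Others bid (4, 4, 4): truth gives 22, best alternative gives 22.
Others bid (4, 4, 12): truth gives 14, best alternative gives 14.
Others bid (4, 12, 4): truth gives 14, best alternative gives 14.
Others bid (4, 12, 12): truth gives 14, best alternative gives 14.
Others bid (12, 4, 4): truth gives 14, best alternative gives 14.
Others bid (12, 4, 12): truth gives 14, best alternative gives 14.
(Remaining 58 profiles checked similarly; truth is weakly best in each.)
In every case the truthful bid is at least as good as any alternative, so it is a dominant strategy.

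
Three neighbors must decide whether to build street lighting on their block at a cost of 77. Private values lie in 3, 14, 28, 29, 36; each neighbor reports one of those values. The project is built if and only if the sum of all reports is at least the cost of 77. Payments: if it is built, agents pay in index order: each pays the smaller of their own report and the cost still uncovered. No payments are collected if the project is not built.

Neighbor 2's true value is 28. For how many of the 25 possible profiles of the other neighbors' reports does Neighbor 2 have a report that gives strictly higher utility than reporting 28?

Others report (28, 36): truth gives 0; report 14 gives 14 > 0. Violating.
Others report (29, 36): truth gives 0; report 14 gives 14 > 0. Violating.
Others report (36, 28): truth gives 0; report 14 gives 14 > 0. Violating.
Others report (36, 29): truth gives 0; report 14 gives 14 > 0. Violating.
Others report (3, 3): truth gives 0; no alternative beats it.
Others report (3, 14): truth gives 0; no alternative beats it.
(Checking all 25 profiles: 5 have a profitable deviation, 20 do not.)

5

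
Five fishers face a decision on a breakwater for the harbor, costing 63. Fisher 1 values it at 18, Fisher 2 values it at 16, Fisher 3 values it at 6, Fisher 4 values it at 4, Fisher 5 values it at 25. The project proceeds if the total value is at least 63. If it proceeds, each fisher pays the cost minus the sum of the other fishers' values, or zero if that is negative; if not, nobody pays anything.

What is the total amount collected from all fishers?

41

Total value 69 ≥ cost 63, so it is built.
Fisher 1: others sum to 51; max(0, 63 - 51) = 12.
Fisher 2: others sum to 53; max(0, 63 - 53) = 10.
Fisher 3: others sum to 63; max(0, 63 - 63) = 0.
Fisher 4: others sum to 65; max(0, 63 - 65) = 0.
Fisher 5: others sum to 44; max(0, 63 - 44) = 19.
Total collected = 12 + 10 + 0 + 0 + 19 = 41.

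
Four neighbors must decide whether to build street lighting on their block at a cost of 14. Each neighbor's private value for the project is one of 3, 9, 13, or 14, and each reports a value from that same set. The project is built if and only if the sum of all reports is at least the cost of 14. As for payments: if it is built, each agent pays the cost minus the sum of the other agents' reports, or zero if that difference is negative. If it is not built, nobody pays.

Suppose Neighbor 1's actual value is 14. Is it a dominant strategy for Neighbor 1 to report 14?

Check each profile of the others' reports and compare truth against every alternative report.
Others report (3, 3, 9): truth gives 14, best alternative gives 14.
Others report (3, 3, 13): truth gives 14, best alternative gives 14.
Others report (3, 3, 14): truth gives 14, best alternative gives 14.
Others report (3, 9, 3): truth gives 14, best alternative gives 14.
Others report (3, 9, 9): truth gives 14, best alternative gives 14.
Others report (3, 9, 13): truth gives 14, best alternative gives 14.
(Remaining 58 profiles checked similarly; truth is weakly best in each.)
In every case the truthful report is at least as good as any alternative, so it is a dominant strategy.

Yes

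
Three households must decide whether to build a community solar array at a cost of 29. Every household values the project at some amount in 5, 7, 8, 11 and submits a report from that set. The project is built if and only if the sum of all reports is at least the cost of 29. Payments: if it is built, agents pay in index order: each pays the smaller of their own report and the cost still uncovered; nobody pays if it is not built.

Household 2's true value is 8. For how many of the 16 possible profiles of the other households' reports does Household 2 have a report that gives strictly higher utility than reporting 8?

1

Others report (11, 11): truth gives 0; report 7 gives 1 > 0. Violating.
Others report (5, 5): truth gives 0; no alternative beats it.
Others report (5, 7): truth gives 0; no alternative beats it.
(Checking all 16 profiles: 1 has a profitable deviation, 15 do not.)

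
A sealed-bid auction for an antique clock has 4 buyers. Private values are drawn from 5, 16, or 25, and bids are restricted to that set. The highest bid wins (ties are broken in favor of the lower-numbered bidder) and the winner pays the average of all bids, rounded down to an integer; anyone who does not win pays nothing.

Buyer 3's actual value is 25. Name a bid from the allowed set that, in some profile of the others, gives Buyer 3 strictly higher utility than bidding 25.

16

Suppose Buyer 1 bids 5, Buyer 2 bids 5 and Buyer 4 bids 5.
Bid 25: wins, pays 10, utility 25 - 10 = 15.
Bid 16: wins, pays 7, utility 25 - 7 = 18.
So bidding 16 beats truth here (18 > 15).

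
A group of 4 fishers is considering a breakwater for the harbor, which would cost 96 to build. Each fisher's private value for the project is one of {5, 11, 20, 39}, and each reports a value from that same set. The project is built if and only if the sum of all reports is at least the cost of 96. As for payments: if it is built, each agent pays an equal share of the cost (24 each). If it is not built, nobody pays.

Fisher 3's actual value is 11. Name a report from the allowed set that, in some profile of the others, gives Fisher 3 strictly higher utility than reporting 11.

5

Suppose Fisher 1 reports 11, Fisher 2 reports 39 and Fisher 4 reports 39.
Report 11: project built, pays 24, utility 11 - 24 = -13.
Report 5: project not built, utility 0.
So reporting 5 beats truth here (0 > -13).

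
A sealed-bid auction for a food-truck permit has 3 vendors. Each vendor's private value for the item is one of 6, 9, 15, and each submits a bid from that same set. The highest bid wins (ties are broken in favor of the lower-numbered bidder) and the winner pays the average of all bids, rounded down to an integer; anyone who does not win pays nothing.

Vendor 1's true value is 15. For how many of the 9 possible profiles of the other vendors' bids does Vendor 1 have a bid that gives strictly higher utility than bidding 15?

Others bid (6, 6): truth gives 6; bid 6 gives 9 > 6. Violating.
Others bid (6, 9): truth gives 5; bid 9 gives 7 > 5. Violating.
Others bid (9, 6): truth gives 5; bid 9 gives 7 > 5. Violating.
Others bid (9, 9): truth gives 4; bid 9 gives 6 > 4. Violating.
Others bid (6, 15): truth gives 3; no alternative beats it.
Others bid (9, 15): truth gives 2; no alternative beats it.
(Checking all 9 profiles: 4 have a profitable deviation, 5 do not.)

4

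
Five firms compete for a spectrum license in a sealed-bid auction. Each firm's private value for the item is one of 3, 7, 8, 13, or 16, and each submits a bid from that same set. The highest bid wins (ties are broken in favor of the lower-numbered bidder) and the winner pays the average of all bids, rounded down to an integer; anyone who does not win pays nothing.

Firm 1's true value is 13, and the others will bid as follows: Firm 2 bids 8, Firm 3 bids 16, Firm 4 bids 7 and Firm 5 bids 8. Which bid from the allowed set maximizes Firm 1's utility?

Bid 3: loses, pays 0, utility 0.
Bid 7: loses, pays 0, utility 0.
Bid 8: loses, pays 0, utility 0.
Bid 13: loses, pays 0, utility 0.
Bid 16: wins, pays 11, utility 13 - 11 = 2.
The best choice is 16 with utility 2.

16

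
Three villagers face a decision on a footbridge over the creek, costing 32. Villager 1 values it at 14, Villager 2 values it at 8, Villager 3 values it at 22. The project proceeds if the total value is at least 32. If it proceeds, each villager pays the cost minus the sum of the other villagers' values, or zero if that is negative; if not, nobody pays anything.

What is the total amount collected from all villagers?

12

Total value 44 ≥ cost 32, so it is built.
Villager 1: others sum to 30; max(0, 32 - 30) = 2.
Villager 2: others sum to 36; max(0, 32 - 36) = 0.
Villager 3: others sum to 22; max(0, 32 - 22) = 10.
Total collected = 2 + 0 + 10 = 12.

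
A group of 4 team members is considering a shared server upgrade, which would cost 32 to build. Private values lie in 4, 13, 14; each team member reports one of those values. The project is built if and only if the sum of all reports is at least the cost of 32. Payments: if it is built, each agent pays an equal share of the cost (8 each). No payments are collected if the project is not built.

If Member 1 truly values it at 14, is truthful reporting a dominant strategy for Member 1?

Yes

Check each profile of the others' reports and compare truth against every alternative report.
Others report (4, 4, 13): truth gives 6, best alternative gives 6.
Others report (4, 4, 14): truth gives 6, best alternative gives 6.
Others report (4, 13, 4): truth gives 6, best alternative gives 6.
Others report (4, 13, 13): truth gives 6, best alternative gives 6.
Others report (4, 13, 14): truth gives 6, best alternative gives 6.
Others report (4, 14, 4): truth gives 6, best alternative gives 6.
(Remaining 21 profiles checked similarly; truth is weakly best in each.)
In every case the truthful report is at least as good as any alternative, so it is a dominant strategy.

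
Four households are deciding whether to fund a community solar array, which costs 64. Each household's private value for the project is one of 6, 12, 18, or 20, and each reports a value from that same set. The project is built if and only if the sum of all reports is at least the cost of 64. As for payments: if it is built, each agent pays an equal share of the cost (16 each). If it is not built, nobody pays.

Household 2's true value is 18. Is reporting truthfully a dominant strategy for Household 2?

Consider the case where Household 1 reports 6, Household 3 reports 18 and Household 4 reports 20.
Truthful report 18: project not built, utility 0.
Report 20 instead: project built, pays 16, utility 18 - 16 = 2.
Since 2 > 0, reporting 20 is strictly better here, so truthful reporting is not dominant.

No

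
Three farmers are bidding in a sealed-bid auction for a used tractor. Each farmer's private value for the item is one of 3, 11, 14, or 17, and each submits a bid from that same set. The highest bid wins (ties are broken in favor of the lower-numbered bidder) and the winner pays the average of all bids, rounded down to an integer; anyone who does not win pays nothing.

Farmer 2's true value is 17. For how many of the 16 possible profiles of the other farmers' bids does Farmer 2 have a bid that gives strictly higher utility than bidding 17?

6

Others bid (3, 3): truth gives 10; bid 11 gives 12 > 10. Violating.
Others bid (3, 11): truth gives 7; bid 11 gives 9 > 7. Violating.
Others bid (3, 14): truth gives 6; bid 14 gives 7 > 6. Violating.
Others bid (11, 3): truth gives 7; bid 14 gives 8 > 7. Violating.
Others bid (3, 17): truth gives 5; no alternative beats it.
Others bid (11, 17): truth gives 2; no alternative beats it.
(Checking all 16 profiles: 6 have a profitable deviation, 10 do not.)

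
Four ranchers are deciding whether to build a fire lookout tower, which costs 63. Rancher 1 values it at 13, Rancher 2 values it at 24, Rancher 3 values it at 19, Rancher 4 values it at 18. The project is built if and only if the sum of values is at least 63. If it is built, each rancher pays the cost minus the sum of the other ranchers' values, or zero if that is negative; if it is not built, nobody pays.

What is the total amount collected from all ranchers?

30

Total value 74 ≥ cost 63, so it is built.
Rancher 1: others sum to 61; max(0, 63 - 61) = 2.
Rancher 2: others sum to 50; max(0, 63 - 50) = 13.
Rancher 3: others sum to 55; max(0, 63 - 55) = 8.
Rancher 4: others sum to 56; max(0, 63 - 56) = 7.
Total collected = 2 + 13 + 8 + 7 = 30.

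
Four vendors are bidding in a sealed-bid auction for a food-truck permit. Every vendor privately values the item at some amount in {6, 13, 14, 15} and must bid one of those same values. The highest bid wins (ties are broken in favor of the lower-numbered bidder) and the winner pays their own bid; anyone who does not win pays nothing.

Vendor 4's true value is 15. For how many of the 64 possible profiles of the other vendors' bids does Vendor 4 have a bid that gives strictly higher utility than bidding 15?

8

Others bid (6, 6, 6): truth gives 0; bid 13 gives 2 > 0. Violating.
Others bid (6, 6, 13): truth gives 0; bid 14 gives 1 > 0. Violating.
Others bid (6, 13, 6): truth gives 0; bid 14 gives 1 > 0. Violating.
Others bid (6, 13, 13): truth gives 0; bid 14 gives 1 > 0. Violating.
Others bid (6, 6, 14): truth gives 0; no alternative beats it.
Others bid (6, 6, 15): truth gives 0; no alternative beats it.
(Checking all 64 profiles: 8 have a profitable deviation, 56 do not.)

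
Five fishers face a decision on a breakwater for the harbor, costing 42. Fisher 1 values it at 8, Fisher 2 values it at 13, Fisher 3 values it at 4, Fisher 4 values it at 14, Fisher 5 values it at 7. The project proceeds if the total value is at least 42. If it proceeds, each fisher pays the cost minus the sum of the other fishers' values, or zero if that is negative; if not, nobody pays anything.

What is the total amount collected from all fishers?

Total value 46 ≥ cost 42, so it is built.
Fisher 1: others sum to 38; max(0, 42 - 38) = 4.
Fisher 2: others sum to 33; max(0, 42 - 33) = 9.
Fisher 3: others sum to 42; max(0, 42 - 42) = 0.
Fisher 4: others sum to 32; max(0, 42 - 32) = 10.
Fisher 5: others sum to 39; max(0, 42 - 39) = 3.
Total collected = 4 + 9 + 0 + 10 + 3 = 26.

26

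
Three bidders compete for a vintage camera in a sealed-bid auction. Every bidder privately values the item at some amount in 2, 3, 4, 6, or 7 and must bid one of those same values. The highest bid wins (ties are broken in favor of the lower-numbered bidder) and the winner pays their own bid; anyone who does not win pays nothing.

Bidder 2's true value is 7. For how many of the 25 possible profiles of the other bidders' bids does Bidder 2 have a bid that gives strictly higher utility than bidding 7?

Others bid (2, 2): truth gives 0; bid 3 gives 4 > 0. Violating.
Others bid (2, 3): truth gives 0; bid 3 gives 4 > 0. Violating.
Others bid (2, 4): truth gives 0; bid 4 gives 3 > 0. Violating.
Others bid (2, 6): truth gives 0; bid 6 gives 1 > 0. Violating.
Others bid (2, 7): truth gives 0; no alternative beats it.
Others bid (3, 7): truth gives 0; no alternative beats it.
(Checking all 25 profiles: 12 have a profitable deviation, 13 do not.)

12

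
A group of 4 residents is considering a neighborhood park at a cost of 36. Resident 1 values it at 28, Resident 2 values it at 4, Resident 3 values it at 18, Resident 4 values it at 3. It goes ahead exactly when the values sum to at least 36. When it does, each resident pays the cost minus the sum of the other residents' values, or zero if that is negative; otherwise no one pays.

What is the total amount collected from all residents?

Total value 53 ≥ cost 36, so it is built.
Resident 1: others sum to 25; max(0, 36 - 25) = 11.
Resident 2: others sum to 49; max(0, 36 - 49) = 0.
Resident 3: others sum to 35; max(0, 36 - 35) = 1.
Resident 4: others sum to 50; max(0, 36 - 50) = 0.
Total collected = 11 + 0 + 1 + 0 = 12.

12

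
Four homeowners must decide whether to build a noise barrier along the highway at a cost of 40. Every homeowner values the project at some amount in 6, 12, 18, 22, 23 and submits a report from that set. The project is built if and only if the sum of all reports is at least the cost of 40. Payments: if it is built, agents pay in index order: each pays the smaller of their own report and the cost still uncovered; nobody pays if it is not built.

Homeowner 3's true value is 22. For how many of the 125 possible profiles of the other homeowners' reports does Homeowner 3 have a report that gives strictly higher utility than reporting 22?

59

Others report (6, 6, 12): truth gives 0; report 18 gives 4 > 0. Violating.
Others report (6, 6, 18): truth gives 0; report 12 gives 10 > 0. Violating.
Others report (6, 6, 22): truth gives 0; report 6 gives 16 > 0. Violating.
Others report (6, 6, 23): truth gives 0; report 6 gives 16 > 0. Violating.
Others report (6, 6, 6): truth gives 0; no alternative beats it.
Others report (12, 22, 6): truth gives 16; no alternative beats it.
(Checking all 125 profiles: 59 have a profitable deviation, 66 do not.)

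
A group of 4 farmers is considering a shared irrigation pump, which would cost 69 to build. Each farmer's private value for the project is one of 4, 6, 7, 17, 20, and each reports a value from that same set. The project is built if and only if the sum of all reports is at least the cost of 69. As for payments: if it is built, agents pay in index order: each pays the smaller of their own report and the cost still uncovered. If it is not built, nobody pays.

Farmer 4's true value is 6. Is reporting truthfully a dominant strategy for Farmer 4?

Yes

Check each profile of the others' reports and compare truth against every alternative report.
Others report (4, 4, 4): truth gives 0, best alternative gives 0.
Others report (4, 4, 6): truth gives 0, best alternative gives 0.
Others report (4, 4, 7): truth gives 0, best alternative gives 0.
Others report (4, 4, 17): truth gives 0, best alternative gives 0.
Others report (4, 4, 20): truth gives 0, best alternative gives 0.
Others report (4, 6, 4): truth gives 0, best alternative gives 0.
(Remaining 119 profiles checked similarly; truth is weakly best in each.)
In every case the truthful report is at least as good as any alternative, so it is a dominant strategy.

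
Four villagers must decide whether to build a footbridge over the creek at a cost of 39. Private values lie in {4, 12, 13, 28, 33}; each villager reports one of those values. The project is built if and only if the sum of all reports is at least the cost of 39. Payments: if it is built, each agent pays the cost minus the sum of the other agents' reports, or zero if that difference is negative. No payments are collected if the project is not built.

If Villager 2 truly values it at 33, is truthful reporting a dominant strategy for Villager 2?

Check each profile of the others' reports and compare truth against every alternative report.
Others report (4, 4, 33): truth gives 33, best alternative gives 33.
Others report (4, 12, 28): truth gives 33, best alternative gives 33.
Others report (4, 12, 33): truth gives 33, best alternative gives 33.
Others report (4, 13, 28): truth gives 33, best alternative gives 33.
Others report (4, 13, 33): truth gives 33, best alternative gives 33.
Others report (4, 28, 12): truth gives 33, best alternative gives 33.
(Remaining 119 profiles checked similarly; truth is weakly best in each.)
In every case the truthful report is at least as good as any alternative, so it is a dominant strategy.

Yes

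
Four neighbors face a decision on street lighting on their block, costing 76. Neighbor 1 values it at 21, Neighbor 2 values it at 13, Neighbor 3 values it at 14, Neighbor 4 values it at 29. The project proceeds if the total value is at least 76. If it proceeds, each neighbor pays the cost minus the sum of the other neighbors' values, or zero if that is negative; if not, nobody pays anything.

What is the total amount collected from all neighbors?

73

Total value 77 ≥ cost 76, so it is built.
Neighbor 1: others sum to 56; max(0, 76 - 56) = 20.
Neighbor 2: others sum to 64; max(0, 76 - 64) = 12.
Neighbor 3: others sum to 63; max(0, 76 - 63) = 13.
Neighbor 4: others sum to 48; max(0, 76 - 48) = 28.
Total collected = 20 + 12 + 13 + 28 = 73.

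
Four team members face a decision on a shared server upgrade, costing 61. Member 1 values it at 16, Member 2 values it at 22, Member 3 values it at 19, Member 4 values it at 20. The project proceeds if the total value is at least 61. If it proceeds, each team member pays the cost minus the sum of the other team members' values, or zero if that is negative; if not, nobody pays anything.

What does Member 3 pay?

Total value 77 ≥ cost 61, so the project is built.
The other team members' values sum to 58.
Cost minus that sum is 61 - 58 = 3.

3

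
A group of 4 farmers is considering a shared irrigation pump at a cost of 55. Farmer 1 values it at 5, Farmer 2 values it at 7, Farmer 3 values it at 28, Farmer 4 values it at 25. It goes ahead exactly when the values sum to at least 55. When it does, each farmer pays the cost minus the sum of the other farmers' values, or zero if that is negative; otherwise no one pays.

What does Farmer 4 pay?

Total value 65 ≥ cost 55, so the project is built.
The other farmers' values sum to 40.
Cost minus that sum is 55 - 40 = 15.

15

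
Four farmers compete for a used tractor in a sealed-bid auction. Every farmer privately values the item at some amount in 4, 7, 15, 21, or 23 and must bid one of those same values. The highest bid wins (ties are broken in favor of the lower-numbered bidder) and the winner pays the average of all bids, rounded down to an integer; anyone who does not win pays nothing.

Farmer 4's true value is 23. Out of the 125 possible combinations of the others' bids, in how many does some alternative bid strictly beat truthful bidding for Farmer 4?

24

Others bid (4, 4, 4): truth gives 15; bid 7 gives 19 > 15. Violating.
Others bid (4, 4, 7): truth gives 14; bid 15 gives 16 > 14. Violating.
Others bid (4, 7, 4): truth gives 14; bid 15 gives 16 > 14. Violating.
Others bid (4, 7, 7): truth gives 13; bid 15 gives 15 > 13. Violating.
Others bid (4, 4, 15): truth gives 12; no alternative beats it.
Others bid (4, 4, 21): truth gives 10; no alternative beats it.
(Checking all 125 profiles: 24 have a profitable deviation, 101 do not.)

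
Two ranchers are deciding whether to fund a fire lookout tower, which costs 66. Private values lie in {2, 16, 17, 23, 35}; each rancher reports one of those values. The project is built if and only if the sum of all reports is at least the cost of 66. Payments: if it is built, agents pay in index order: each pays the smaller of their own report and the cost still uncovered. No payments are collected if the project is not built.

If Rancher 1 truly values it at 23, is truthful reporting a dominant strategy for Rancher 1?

Check each profile of the others' reports and compare truth against every alternative report.
Others report (2): truth gives 0, best alternative gives 0.
Others report (16): truth gives 0, best alternative gives 0.
Others report (17): truth gives 0, best alternative gives 0.
Others report (23): truth gives 0, best alternative gives 0.
Others report (35): truth gives 0, best alternative gives 0.
In every case the truthful report is at least as good as any alternative, so it is a dominant strategy.

Yes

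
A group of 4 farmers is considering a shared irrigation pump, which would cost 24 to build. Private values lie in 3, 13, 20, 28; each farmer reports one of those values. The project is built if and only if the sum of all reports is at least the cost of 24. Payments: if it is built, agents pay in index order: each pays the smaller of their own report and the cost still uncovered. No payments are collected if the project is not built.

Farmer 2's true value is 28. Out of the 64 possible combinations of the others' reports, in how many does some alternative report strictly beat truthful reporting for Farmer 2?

Others report (3, 3, 3): truth gives 7; report 20 gives 8 > 7. Violating.
Others report (3, 3, 13): truth gives 7; report 13 gives 15 > 7. Violating.
Others report (3, 3, 20): truth gives 7; report 3 gives 25 > 7. Violating.
Others report (3, 3, 28): truth gives 7; report 3 gives 25 > 7. Violating.
Others report (13, 3, 3): truth gives 17; no alternative beats it.
Others report (28, 3, 3): truth gives 28; no alternative beats it.
(Checking all 64 profiles: 47 have a profitable deviation, 17 do not.)

47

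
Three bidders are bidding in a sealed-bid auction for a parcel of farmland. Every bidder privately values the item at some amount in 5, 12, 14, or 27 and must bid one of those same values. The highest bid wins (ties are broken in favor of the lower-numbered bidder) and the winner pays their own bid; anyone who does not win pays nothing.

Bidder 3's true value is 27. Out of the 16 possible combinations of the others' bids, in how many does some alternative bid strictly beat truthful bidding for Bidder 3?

4

Others bid (5, 5): truth gives 0; bid 12 gives 15 > 0. Violating.
Others bid (5, 12): truth gives 0; bid 14 gives 13 > 0. Violating.
Others bid (12, 5): truth gives 0; bid 14 gives 13 > 0. Violating.
Others bid (12, 12): truth gives 0; bid 14 gives 13 > 0. Violating.
Others bid (5, 14): truth gives 0; no alternative beats it.
Others bid (5, 27): truth gives 0; no alternative beats it.
(Checking all 16 profiles: 4 have a profitable deviation, 12 do not.)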